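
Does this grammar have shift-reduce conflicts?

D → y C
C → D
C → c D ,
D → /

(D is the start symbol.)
A shift-reduce conflict occurs when an LR(0) state has both:
  - a complete (reduce) item [A → α .] (dot at the end), and
  - a shift item [B → β . c γ] (dot before a terminal).

Augment with D' → D and build the canonical LR(0) collection (I0 = CLOSURE({[D' → . D]}), then GOTO on every symbol after a dot until no new states appear). It has 9 states:
  I0: { [D → . /], [D → . y C], [D' → . D] }  — shift
  I1: { [D → / .] }  — reduce
  I2: { [D' → D .] }  — accept
  I3: { [C → . D], [C → . c D ,], [D → . /], [D → . y C], [D → y . C] }  — shift
  I4: { [D → y C .] }  — reduce
  I5: { [C → D .] }  — reduce
  I6: { [C → c . D ,], [D → . /], [D → . y C] }  — shift
  I7: { [C → c D . ,] }  — shift
  I8: { [C → c D , .] }  — reduce

No state contains both a complete item and a shift item.

Answer: No shift-reduce conflicts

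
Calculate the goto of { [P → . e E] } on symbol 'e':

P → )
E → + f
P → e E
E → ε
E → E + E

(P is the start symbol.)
GOTO(I, 'e') = CLOSURE({ [A → αX.β] : [A → α.Xβ] ∈ I, X = 'e' })

Items with dot before 'e', with the dot advanced:
  [P → . e E] → [P → e . E]
Closure of the advanced items:
  [P → e . E] has the dot before E: add [E → . + f], [E → .], [E → . E + E]

GOTO = { [E → . + f], [E → . E + E], [E → .], [P → e . E] }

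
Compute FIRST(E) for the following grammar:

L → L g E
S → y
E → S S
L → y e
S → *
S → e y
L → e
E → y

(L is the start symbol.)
{ '*', 'e', 'y' }

To compute FIRST(E), examine every production with E on the left-hand side, reading each right-hand side left to right until a non-nullable symbol is reached.

FIRST sets of the other non-terminals involved (by the same procedure, iterated to a fixed point):
  FIRST(S) = { '*', 'e', 'y' }

From E → S S:
  - S is a non-terminal: add FIRST(S) \ {ε} = { '*', 'e', 'y' }
    S is not nullable, so stop
From E → y:
  - y is a terminal: add 'y' and stop

Collecting: FIRST(E) = { '*', 'e', 'y' }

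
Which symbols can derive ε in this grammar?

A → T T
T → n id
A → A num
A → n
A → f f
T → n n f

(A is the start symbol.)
There are no ε-productions, so no non-terminal can derive ε.
No non-terminals are nullable.

Answer: None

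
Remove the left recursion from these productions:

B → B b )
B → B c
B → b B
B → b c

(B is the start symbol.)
B → b B B'
B → b c B'
B' → b ) B'
B' → c B'
B' → ε

B is directly left-recursive. The standard transformation for
  A → A α₁ | ... | A α_m | β₁ | ... | β_n
is
  A  → β₁ A' | ... | β_n A'
  A' → α₁ A' | ... | α_m A' | ε

B → b B becomes B → b B B'
B → b c becomes B → b c B'
B → B b ) becomes B' → b ) B'
B → B c becomes B' → c B'
Add B' → ε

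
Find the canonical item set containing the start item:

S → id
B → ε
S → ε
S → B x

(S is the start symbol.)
First, augment the grammar with S' → S
I₀ = CLOSURE({ [S' → . S] }):
  [S' → . S] has the dot before S: add [S → . id], [S → .], [S → . B x]
  [S → . B x] has the dot before B: add [B → .]
No further items can be added.

I₀ = { [B → .], [S → . B x], [S → . id], [S → .], [S' → . S] }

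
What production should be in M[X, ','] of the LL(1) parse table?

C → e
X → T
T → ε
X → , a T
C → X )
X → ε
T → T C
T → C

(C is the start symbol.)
X → T, X → , a T

To find M[X, ','], we find productions for X where ',' is in the predict set (PREDICT(N → α) = (FIRST(α) \ {ε}) ∪ (FOLLOW(N) if α ⇒* ε)).

Relevant sets:
  FIRST(T) = { ')', ',', 'e', ε }
  FOLLOW(X) = { ')' }

X → T: PREDICT = { ')', ',', 'e' }
  ',' is in predict set, so this production goes in M[X, ',']
X → , a T: PREDICT = { ',' }
  ',' is in predict set, so this production goes in M[X, ',']
X → ε: PREDICT = { ')' }

M[X, ','] = X → T, X → , a T  (a multiply-defined cell — the grammar is not LL(1))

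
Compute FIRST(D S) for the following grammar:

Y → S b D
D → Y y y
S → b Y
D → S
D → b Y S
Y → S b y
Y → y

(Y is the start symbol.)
{ 'b', 'y' }

FIRST sets of the non-terminals involved (from the grammar, by fixed-point iteration):
  FIRST(D) = { 'b', 'y' }

To compute FIRST(D S), process the symbols left to right:
Symbol D is a non-terminal. Add FIRST(D) \ {ε} = { 'b', 'y' }
D is not nullable (ε ∉ FIRST(D)), so stop here.
FIRST(D S) = { 'b', 'y' }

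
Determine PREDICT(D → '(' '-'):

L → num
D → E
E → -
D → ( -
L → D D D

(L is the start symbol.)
PREDICT(D → '(' '-') = (FIRST(RHS) \ {ε}) ∪ (FOLLOW(D) if ε ∈ FIRST(RHS), i.e. RHS ⇒* ε)
FIRST('(' '-') = { '(' }
ε ∉ FIRST('(' '-'), so FOLLOW(D) is not added.
PREDICT(D → '(' '-') = { '(' }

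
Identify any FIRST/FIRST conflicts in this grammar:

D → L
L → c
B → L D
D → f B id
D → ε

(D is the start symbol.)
FIRST sets of the non-terminals at (or reachable through a nullable prefix from) the front of some alternative:
  FIRST(L) = { 'c' }

Productions for D:
  D → L: FIRST = { 'c' }
  D → f B id: FIRST = { 'f' }
  D → ε: FIRST = { ε }
L, B have only one production, so no FIRST/FIRST conflict is possible there.

All alternatives of each non-terminal have pairwise disjoint FIRST sets.

Answer: No FIRST/FIRST conflicts.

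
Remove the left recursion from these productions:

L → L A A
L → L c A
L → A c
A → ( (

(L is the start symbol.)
L → A c L'
L' → A A L'
L' → c A L'
L' → ε
A → ( (

L is directly left-recursive. The standard transformation for
  A → A α₁ | ... | A α_m | β₁ | ... | β_n
is
  A  → β₁ A' | ... | β_n A'
  A' → α₁ A' | ... | α_m A' | ε

L → A c becomes L → A c L'
L → L A A becomes L' → A A L'
L → L c A becomes L' → c A L'
Add L' → ε

Productions for other non-terminals are unchanged:
  A → ( (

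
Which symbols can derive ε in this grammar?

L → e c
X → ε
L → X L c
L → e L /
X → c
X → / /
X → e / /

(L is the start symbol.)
A non-terminal is nullable if it can derive ε (the empty string): either it has an ε-production, or it has a production whose right-hand side consists entirely of nullable non-terminals.

ε-productions: X → ε
So X is immediately nullable.
No further non-terminal can be added: every production for the remaining non-terminals contains a terminal or a non-nullable non-terminal.
Nullable = { 'X' }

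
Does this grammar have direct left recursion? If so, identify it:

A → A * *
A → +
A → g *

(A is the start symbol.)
Direct left recursion occurs when N → N α for some non-terminal N (the right-hand side begins with the left-hand side itself).

A → A * *: LEFT RECURSIVE (starts with A)
A → +: starts with '+'
A → g *: starts with g

The grammar has direct left recursion on: A.

Answer: Yes, A is left-recursive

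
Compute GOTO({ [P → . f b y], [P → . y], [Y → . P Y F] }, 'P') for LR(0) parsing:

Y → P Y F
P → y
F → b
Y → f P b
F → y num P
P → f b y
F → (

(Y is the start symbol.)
{ [P → . f b y], [P → . y], [Y → . P Y F], [Y → . f P b], [Y → P . Y F] }

GOTO(I, 'P') = CLOSURE({ [A → αX.β] : [A → α.Xβ] ∈ I, X = 'P' })

Items with dot before 'P', with the dot advanced:
  [Y → . P Y F] → [Y → P . Y F]
Closure of the advanced items:
  [Y → P . Y F] has the dot before Y: add [Y → . P Y F], [Y → . f P b]
  [Y → . P Y F] has the dot before P: add [P → . y], [P → . f b y]

GOTO = { [P → . f b y], [P → . y], [Y → . P Y F], [Y → . f P b], [Y → P . Y F] }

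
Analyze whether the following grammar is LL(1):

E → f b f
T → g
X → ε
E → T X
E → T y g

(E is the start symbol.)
A grammar is LL(1) if for each non-terminal N with multiple productions, the predict sets of those productions are pairwise disjoint, where PREDICT(N → α) = (FIRST(α) \ {ε}) ∪ (FOLLOW(N) if α ⇒* ε).

Relevant sets:
  FIRST(T) = { 'g' }

For E:
  PREDICT(E → f b f) = { 'f' }
  PREDICT(E → T X) = { 'g' }
  PREDICT(E → T y g) = { 'g' }
T, X have a single production, so nothing to check there.

Conflict found: Predict set conflict for E: { 'g' }
The grammar is NOT LL(1).

Answer: No. Predict set conflict for E: { 'g' }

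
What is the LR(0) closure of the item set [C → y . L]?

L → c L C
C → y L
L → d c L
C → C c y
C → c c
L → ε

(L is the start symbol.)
Start with: [C → y . L]
  [C → y . L] has the dot before L: add [L → . c L C], [L → . d c L], [L → .]
No further items can be added.

CLOSURE = { [C → y . L], [L → . c L C], [L → . d c L], [L → .] }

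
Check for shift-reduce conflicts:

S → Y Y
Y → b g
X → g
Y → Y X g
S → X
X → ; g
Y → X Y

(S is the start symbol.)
Yes — I3: [S → X .] vs [X → . ; g]; I9: [S → Y Y .] vs [X → . ; g]; I13: [Y → X Y .] vs [X → . ; g]

Augment with S' → S and build the canonical LR(0) collection (I0 = CLOSURE({[S' → . S]}), then GOTO on every symbol after a dot until no new states appear). It has 16 states:
  I0: { [S → . X], [S → . Y Y], [S' → . S], [X → . ; g], [X → . g], [Y → . X Y], [Y → . Y X g], [Y → . b g] }  — shift
  I1: { [X → ; . g] }  — shift
  I2: { [S' → S .] }  — accept
  I3: { [S → X .], [X → . ; g], [X → . g], [Y → . X Y], [Y → . Y X g], [Y → . b g], [Y → X . Y] }  — shift, reduce
  I4: { [S → Y . Y], [X → . ; g], [X → . g], [Y → . X Y], [Y → . Y X g], [Y → . b g], [Y → Y . X g] }  — shift
  I5: { [Y → b . g] }  — shift
  I6: { [X → g .] }  — reduce
  I7: { [Y → b g .] }  — reduce
  I8: { [X → . ; g], [X → . g], [Y → . X Y], [Y → . Y X g], [Y → . b g], [Y → X . Y], [Y → Y X . g] }  — shift
  I9: { [S → Y Y .], [X → . ; g], [X → . g], [Y → Y . X g] }  — shift, reduce
  I10: { [Y → Y X . g] }  — shift
  I11: { [Y → Y X g .] }  — reduce
  I12: { [X → . ; g], [X → . g], [Y → . X Y], [Y → . Y X g], [Y → . b g], [Y → X . Y] }  — shift
  I13: { [X → . ; g], [X → . g], [Y → X Y .], [Y → Y . X g] }  — shift, reduce
  I14: { [X → g .], [Y → Y X g .] }  — 2 reduces
  I15: { [X → ; g .] }  — reduce

I3 contains reduce item [S → X .] and shift items [X → . ; g], [X → . g], [Y → . b g] — shift-reduce conflict.
I9 contains reduce item [S → Y Y .] and shift items [X → . ; g], [X → . g] — shift-reduce conflict.
I13 contains reduce item [Y → X Y .] and shift items [X → . ; g], [X → . g] — shift-reduce conflict.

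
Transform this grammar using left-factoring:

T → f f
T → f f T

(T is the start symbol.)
T → f f T'
T' → ε
T' → T

Left-factoring transforms A → αβ₁ | αβ₂ into A → αA' and A' → β₁ | β₂
(α is the longest common prefix among the alternatives). Repeat until
no nonterminal has two alternatives with a common prefix.

Round 1: T has alternatives sharing prefix 'f f'. Introduce T': T → f f T'
  Add: T' → ε
  Add: T' → T

No remaining common prefixes — done.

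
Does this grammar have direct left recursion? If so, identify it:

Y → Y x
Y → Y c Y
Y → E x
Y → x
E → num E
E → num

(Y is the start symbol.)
Yes, Y is left-recursive

Direct left recursion occurs when N → N α for some non-terminal N (the right-hand side begins with the left-hand side itself).

Y → Y x: LEFT RECURSIVE (starts with Y)
Y → Y c Y: LEFT RECURSIVE (starts with Y)
Y → E x: starts with E
Y → x: starts with x
E → num E: starts with num
E → num: starts with num

The grammar has direct left recursion on: Y.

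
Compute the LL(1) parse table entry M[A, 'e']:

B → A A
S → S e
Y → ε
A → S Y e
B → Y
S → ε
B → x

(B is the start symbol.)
A → S Y e

To find M[A, 'e'], we find productions for A where 'e' is in the predict set (PREDICT(N → α) = (FIRST(α) \ {ε}) ∪ (FOLLOW(N) if α ⇒* ε)).

Relevant sets:
  FIRST(S) = { 'e', ε }
  FIRST(Y) = { ε }

A → S Y e: PREDICT = { 'e' }
  'e' is in predict set, so this production goes in M[A, 'e']

M[A, 'e'] = A → S Y e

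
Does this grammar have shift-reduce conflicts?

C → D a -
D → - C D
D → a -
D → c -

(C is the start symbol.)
A shift-reduce conflict occurs when an LR(0) state has both:
  - a complete (reduce) item [A → α .] (dot at the end), and
  - a shift item [B → β . c γ] (dot before a terminal).

Augment with C' → C and build the canonical LR(0) collection (I0 = CLOSURE({[C' → . C]}), then GOTO on every symbol after a dot until no new states appear). It has 12 states:
  I0: { [C → . D a -], [C' → . C], [D → . - C D], [D → . a -], [D → . c -] }  — shift
  I1: { [C → . D a -], [D → - . C D], [D → . - C D], [D → . a -], [D → . c -] }  — shift
  I2: { [C' → C .] }  — accept
  I3: { [C → D . a -] }  — shift
  I4: { [D → a . -] }  — shift
  I5: { [D → c . -] }  — shift
  I6: { [D → c - .] }  — reduce
  I7: { [D → a - .] }  — reduce
  I8: { [C → D a . -] }  — shift
  I9: { [C → D a - .] }  — reduce
  I10: { [D → - C . D], [D → . - C D], [D → . a -], [D → . c -] }  — shift
  I11: { [D → - C D .] }  — reduce

No state contains both a complete item and a shift item.

Answer: No shift-reduce conflicts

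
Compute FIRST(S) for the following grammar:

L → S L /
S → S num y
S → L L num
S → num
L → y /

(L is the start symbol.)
To compute FIRST(S), examine every production with S on the left-hand side, reading each right-hand side left to right until a non-nullable symbol is reached.

FIRST sets of the other non-terminals involved (by the same procedure, iterated to a fixed point):
  FIRST(L) = { 'num', 'y' }

From S → S num y:
  - S is the symbol being defined: contributes nothing new
    S is not nullable, so stop
From S → L L num:
  - L is a non-terminal: add FIRST(L) \ {ε} = { 'num', 'y' }
    L is not nullable, so stop
From S → num:
  - num is a terminal: add 'num' and stop

Collecting: FIRST(S) = { 'num', 'y' }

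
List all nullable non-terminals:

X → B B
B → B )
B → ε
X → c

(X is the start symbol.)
A non-terminal is nullable if it can derive ε (the empty string): either it has an ε-production, or it has a production whose right-hand side consists entirely of nullable non-terminals.

ε-productions: B → ε
So B is immediately nullable.
X → B B: every symbol on the right is nullable, so X is nullable too.
Every non-terminal is now nullable.
Nullable = { 'B', 'X' }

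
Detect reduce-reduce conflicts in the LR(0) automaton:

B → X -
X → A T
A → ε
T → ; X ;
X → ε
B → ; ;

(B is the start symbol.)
Yes — I0: [A → .] vs [X → .]; I6: [A → .] vs [X → .]

A reduce-reduce conflict occurs when an LR(0) state has two complete items [A → α .] and [B → β .] — both call for a reduction, and with no lookahead the parser cannot choose between them.

Augment with B' → B and build the canonical LR(0) collection (I0 = CLOSURE({[B' → . B]}), then GOTO on every symbol after a dot until no new states appear). It has 11 states:
  I0: { [A → .], [B → . ; ;], [B → . X -], [B' → . B], [X → . A T], [X → .] }  — shift, 2 reduces
  I1: { [B → ; . ;] }  — shift
  I2: { [T → . ; X ;], [X → A . T] }  — shift
  I3: { [B' → B .] }  — accept
  I4: { [B → X . -] }  — shift
  I5: { [B → X - .] }  — reduce
  I6: { [A → .], [T → ; . X ;], [X → . A T], [X → .] }  — 2 reduces
  I7: { [X → A T .] }  — reduce
  I8: { [T → ; X . ;] }  — shift
  I9: { [T → ; X ; .] }  — reduce
  I10: { [B → ; ; .] }  — reduce

I0 contains complete items [A → .], [X → .] — reduce-reduce conflict.
I6 contains complete items [A → .], [X → .] — reduce-reduce conflict.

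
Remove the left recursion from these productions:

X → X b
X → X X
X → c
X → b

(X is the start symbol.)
X is directly left-recursive. The standard transformation for
  A → A α₁ | ... | A α_m | β₁ | ... | β_n
is
  A  → β₁ A' | ... | β_n A'
  A' → α₁ A' | ... | α_m A' | ε

X → c becomes X → c X'
X → b becomes X → b X'
X → X b becomes X' → b X'
X → X X becomes X' → X X'
Add X' → ε

Resulting grammar:
X → c X'
X → b X'
X' → b X'
X' → X X'
X' → ε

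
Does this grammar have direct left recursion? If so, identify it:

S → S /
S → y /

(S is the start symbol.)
Yes, S is left-recursive

Direct left recursion occurs when N → N α for some non-terminal N (the right-hand side begins with the left-hand side itself).

S → S /: LEFT RECURSIVE (starts with S)
S → y /: starts with y

The grammar has direct left recursion on: S.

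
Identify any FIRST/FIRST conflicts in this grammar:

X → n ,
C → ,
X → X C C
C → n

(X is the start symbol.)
Yes. X → n ',' / X → X C C on { 'n' }

FIRST sets of the non-terminals at (or reachable through a nullable prefix from) the front of some alternative:
  FIRST(X) = { 'n' }

Productions for X:
  X → n ,: FIRST = { 'n' }
  X → X C C: FIRST = { 'n' }
Productions for C:
  C → ,: FIRST = { ',' }
  C → n: FIRST = { 'n' }

Conflict for X: X → n , and X → X C C
  Overlap: { 'n' }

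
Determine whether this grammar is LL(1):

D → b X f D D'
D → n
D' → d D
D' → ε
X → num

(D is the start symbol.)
No. Predict set conflict for D': { 'd' }

Relevant sets:
  FOLLOW(D') = { $, 'd' }

For D:
  PREDICT(D → b X f D D') = { 'b' }
  PREDICT(D → n) = { 'n' }
For D':
  PREDICT(D' → d D) = { 'd' }
  PREDICT(D' → ε) = { $, 'd' }
X has a single production, so nothing to check there.

Conflict found: Predict set conflict for D': { 'd' }
The grammar is NOT LL(1).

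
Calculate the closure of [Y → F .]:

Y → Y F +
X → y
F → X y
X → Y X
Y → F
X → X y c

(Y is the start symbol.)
Start with: [Y → F .]
The dot is at the end, so nothing is added.

CLOSURE = { [Y → F .] }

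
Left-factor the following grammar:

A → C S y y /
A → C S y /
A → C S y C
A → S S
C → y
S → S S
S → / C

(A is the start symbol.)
Left-factoring transforms A → αβ₁ | αβ₂ into A → αA' and A' → β₁ | β₂
(α is the longest common prefix among the alternatives). Repeat until
no nonterminal has two alternatives with a common prefix.

Round 1: A has alternatives sharing prefix 'C S y'. Introduce A': A → C S y A'
  Add: A' → y /
  Add: A' → /
  Add: A' → C

No remaining common prefixes — done.

Resulting grammar:
A → C S y A'
A' → y /
A' → /
A' → C
A → S S
C → y
S → S S
S → / C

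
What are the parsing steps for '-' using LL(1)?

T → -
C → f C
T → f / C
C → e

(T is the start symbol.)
LL(1) parsing maintains a stack (initially the start symbol over $) and the input. At each step: if the stack top is a terminal, match it against the current input token; if it is a non-terminal N, replace it with the RHS of M[N, lookahead] (the unique production whose predict set contains the lookahead).

Stack is shown with the top on the left.

Stack  Input  Action
--------------------
T $    - $    output T → -
- $    - $    match '-'
$      $      accept

The string is accepted.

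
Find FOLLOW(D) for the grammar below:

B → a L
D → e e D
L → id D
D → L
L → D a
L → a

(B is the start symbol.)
{ $, 'a' }

In D → e e D: D is at the end; this adds FOLLOW(D) to itself — nothing new
In L → id D: D is at the end, add FOLLOW(L)
In L → D a: D is followed by a, add FIRST(a) \ {ε} = { 'a' }

The FOLLOW sets referred to above (computed the same way, to a fixed point):
  FOLLOW(L) = { $, 'a' }

Taking the union: FOLLOW(D) = { $, 'a' }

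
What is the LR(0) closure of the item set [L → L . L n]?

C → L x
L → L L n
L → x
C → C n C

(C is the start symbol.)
{ [L → . L L n], [L → . x], [L → L . L n] }

To compute CLOSURE, for each item [A → α.Bβ] where B is a non-terminal, add [B → .γ] for all productions B → γ; repeat for the newly added items until nothing changes.

Start with: [L → L . L n]
  [L → L . L n] has the dot before L: add [L → . L L n], [L → . x]
No further items can be added.

CLOSURE = { [L → . L L n], [L → . x], [L → L . L n] }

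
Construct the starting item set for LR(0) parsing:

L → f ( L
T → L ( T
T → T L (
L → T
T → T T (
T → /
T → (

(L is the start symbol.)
First, augment the grammar with L' → L
I₀ = CLOSURE({ [L' → . L] }):
  [L' → . L] has the dot before L: add [L → . f ( L], [L → . T]
  [L → . T] has the dot before T: add [T → . L ( T], [T → . T L (], [T → . T T (], [T → . /], [T → . (]
No further items can be added.

I₀ = { [L → . T], [L → . f ( L], [L' → . L], [T → . (], [T → . /], [T → . L ( T], [T → . T L (], [T → . T T (] }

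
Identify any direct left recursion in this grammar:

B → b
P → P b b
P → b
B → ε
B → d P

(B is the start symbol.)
Direct left recursion occurs when N → N α for some non-terminal N (the right-hand side begins with the left-hand side itself).

B → b: starts with b
P → P b b: LEFT RECURSIVE (starts with P)
P → b: starts with b
B → ε: starts with ε
B → d P: starts with d

The grammar has direct left recursion on: P.

Answer: Yes, P is left-recursive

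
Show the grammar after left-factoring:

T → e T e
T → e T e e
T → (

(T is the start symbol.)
Left-factoring transforms A → αβ₁ | αβ₂ into A → αA' and A' → β₁ | β₂
(α is the longest common prefix among the alternatives). Repeat until
no nonterminal has two alternatives with a common prefix.

Round 1: T has alternatives sharing prefix 'e T e'. Introduce T': T → e T e T'
  Add: T' → ε
  Add: T' → e

No remaining common prefixes — done.

Resulting grammar:
T → e T e T'
T' → ε
T' → e
T → (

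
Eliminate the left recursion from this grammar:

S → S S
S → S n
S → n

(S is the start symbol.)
S → n S'
S' → S S'
S' → n S'
S' → ε

S is directly left-recursive. The standard transformation for
  A → A α₁ | ... | A α_m | β₁ | ... | β_n
is
  A  → β₁ A' | ... | β_n A'
  A' → α₁ A' | ... | α_m A' | ε

S → n becomes S → n S'
S → S S becomes S' → S S'
S → S n becomes S' → n S'
Add S' → ε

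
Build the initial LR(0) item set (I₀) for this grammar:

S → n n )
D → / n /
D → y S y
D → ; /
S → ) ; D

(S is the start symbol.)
First, augment the grammar with S' → S
I₀ = CLOSURE({ [S' → . S] }):
  [S' → . S] has the dot before S: add [S → . n n )], [S → . ) ; D]
No further items can be added.

I₀ = { [S → . ) ; D], [S → . n n )], [S' → . S] }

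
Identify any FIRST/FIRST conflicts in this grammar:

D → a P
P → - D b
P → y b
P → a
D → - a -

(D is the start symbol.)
No FIRST/FIRST conflicts.

A FIRST/FIRST conflict occurs when two productions N → α and N → β for the same non-terminal have FIRST(α) ∩ FIRST(β) ≠ ∅ (with ε ∈ FIRST of a nullable right-hand side, so two nullable alternatives also conflict).

Productions for D:
  D → a P: FIRST = { 'a' }
  D → - a -: FIRST = { '-' }
Productions for P:
  P → - D b: FIRST = { '-' }
  P → y b: FIRST = { 'y' }
  P → a: FIRST = { 'a' }

All alternatives of each non-terminal have pairwise disjoint FIRST sets.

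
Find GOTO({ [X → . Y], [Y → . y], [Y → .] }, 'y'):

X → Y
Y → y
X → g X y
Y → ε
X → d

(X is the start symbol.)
{ [Y → y .] }

GOTO(I, 'y') = CLOSURE({ [A → αX.β] : [A → α.Xβ] ∈ I, X = 'y' })

Items with dot before 'y', with the dot advanced:
  [Y → . y] → [Y → y .]
Closure adds nothing (no advanced item has the dot before a non-terminal).

GOTO = { [Y → y .] }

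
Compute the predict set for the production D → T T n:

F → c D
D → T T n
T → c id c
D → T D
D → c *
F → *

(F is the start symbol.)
{ 'c' }

PREDICT(D → T T n) = (FIRST(RHS) \ {ε}) ∪ (FOLLOW(D) if ε ∈ FIRST(RHS), i.e. RHS ⇒* ε)
FIRST(T) = { 'c' }
FIRST(T T n) = { 'c' }
ε ∉ FIRST(T T n), so FOLLOW(D) is not added.
PREDICT(D → T T n) = { 'c' }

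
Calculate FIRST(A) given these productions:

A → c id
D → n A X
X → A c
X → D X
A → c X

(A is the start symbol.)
From A → c id:
  - c is a terminal: add 'c' and stop
From A → c X:
  - c is a terminal: add 'c' and stop

Collecting: FIRST(A) = { 'c' }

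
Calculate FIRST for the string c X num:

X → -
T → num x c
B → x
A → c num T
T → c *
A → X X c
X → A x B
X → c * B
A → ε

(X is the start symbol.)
To compute FIRST(c X num), process the symbols left to right:
Symbol c is a terminal. Add 'c' and stop.
FIRST(c X num) = { 'c' }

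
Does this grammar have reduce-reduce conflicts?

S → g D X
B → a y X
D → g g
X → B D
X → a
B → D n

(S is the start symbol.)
Augment with S' → S and build the canonical LR(0) collection (I0 = CLOSURE({[S' → . S]}), then GOTO on every symbol after a dot until no new states appear). It has 14 states:
  I0: { [S → . g D X], [S' → . S] }  — shift
  I1: { [S' → S .] }  — accept
  I2: { [D → . g g], [S → g . D X] }  — shift
  I3: { [B → . D n], [B → . a y X], [D → . g g], [S → g D . X], [X → . B D], [X → . a] }  — shift
  I4: { [D → g . g] }  — shift
  I5: { [D → g g .] }  — reduce
  I6: { [D → . g g], [X → B . D] }  — shift
  I7: { [B → D . n] }  — shift
  I8: { [S → g D X .] }  — reduce
  I9: { [B → a . y X], [X → a .] }  — shift, reduce
  I10: { [B → . D n], [B → . a y X], [B → a y . X], [D → . g g], [X → . B D], [X → . a] }  — shift
  I11: { [B → a y X .] }  — reduce
  I12: { [B → D n .] }  — reduce
  I13: { [X → B D .] }  — reduce

No state contains more than one complete item.

Answer: No reduce-reduce conflicts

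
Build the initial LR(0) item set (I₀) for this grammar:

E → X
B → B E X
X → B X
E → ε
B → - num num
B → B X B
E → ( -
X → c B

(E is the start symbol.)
First, augment the grammar with E' → E
I₀ = CLOSURE({ [E' → . E] }):
  [E' → . E] has the dot before E: add [E → . X], [E → .], [E → . ( -]
  [E → . X] has the dot before X: add [X → . B X], [X → . c B]
  [X → . B X] has the dot before B: add [B → . B E X], [B → . - num num], [B → . B X B]
No further items can be added.

I₀ = { [B → . - num num], [B → . B E X], [B → . B X B], [E → . ( -], [E → . X], [E → .], [E' → . E], [X → . B X], [X → . c B] }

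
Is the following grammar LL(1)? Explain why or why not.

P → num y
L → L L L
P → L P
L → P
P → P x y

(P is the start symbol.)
A grammar is LL(1) if for each non-terminal N with multiple productions, the predict sets of those productions are pairwise disjoint, where PREDICT(N → α) = (FIRST(α) \ {ε}) ∪ (FOLLOW(N) if α ⇒* ε).

Relevant sets:
  FIRST(L) = { 'num' }
  FIRST(P) = { 'num' }

For P:
  PREDICT(P → num y) = { 'num' }
  PREDICT(P → L P) = { 'num' }
  PREDICT(P → P x y) = { 'num' }
For L:
  PREDICT(L → L L L) = { 'num' }
  PREDICT(L → P) = { 'num' }

Conflict found: Predict set conflict for P: { 'num' }
The grammar is NOT LL(1).

Answer: No. Predict set conflict for P: { 'num' }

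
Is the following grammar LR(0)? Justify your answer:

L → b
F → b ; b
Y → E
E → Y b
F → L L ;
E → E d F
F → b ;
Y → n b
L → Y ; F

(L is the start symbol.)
No. Shift-reduce conflict between [Y → E .] and [E → E . d F]

Augment with L' → L and build the canonical LR(0) collection (I0 = CLOSURE({[L' → . L]}), then GOTO on every symbol after a dot until no new states appear). It has 18 states:
  I0: { [E → . E d F], [E → . Y b], [L → . Y ; F], [L → . b], [L' → . L], [Y → . E], [Y → . n b] }  — shift
  I1: { [E → E . d F], [Y → E .] }  — shift, reduce
  I2: { [L' → L .] }  — accept
  I3: { [E → Y . b], [L → Y . ; F] }  — shift
  I4: { [L → b .] }  — reduce
  I5: { [Y → n . b] }  — shift
  I6: { [Y → n b .] }  — reduce
  I7: { [E → . E d F], [E → . Y b], [F → . L L ;], [F → . b ; b], [F → . b ;], [L → . Y ; F], [L → . b], [L → Y ; . F], [Y → . E], [Y → . n b] }  — shift
  I8: { [E → Y b .] }  — reduce
  I9: { [L → Y ; F .] }  — reduce
  I10: { [E → . E d F], [E → . Y b], [F → L . L ;], [L → . Y ; F], [L → . b], [Y → . E], [Y → . n b] }  — shift
  I11: { [F → b . ; b], [F → b . ;], [L → b .] }  — shift, reduce
  I12: { [F → b ; . b], [F → b ; .] }  — shift, reduce
  I13: { [F → b ; b .] }  — reduce
  I14: { [F → L L . ;] }  — shift
  I15: { [F → L L ; .] }  — reduce
  I16: { [E → . E d F], [E → . Y b], [E → E d . F], [F → . L L ;], [F → . b ; b], [F → . b ;], [L → . Y ; F], [L → . b], [Y → . E], [Y → . n b] }  — shift
  I17: { [E → E d F .] }  — reduce

Conflict in state I1:
  Shift-reduce conflict between [Y → E .] and [E → E . d F]
So the grammar is NOT LR(0).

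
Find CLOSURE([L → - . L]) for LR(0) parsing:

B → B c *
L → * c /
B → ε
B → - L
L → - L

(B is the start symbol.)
{ [L → - . L], [L → . * c /], [L → . - L] }

Start with: [L → - . L]
  [L → - . L] has the dot before L: add [L → . * c /], [L → . - L]
No further items can be added.

CLOSURE = { [L → - . L], [L → . * c /], [L → . - L] }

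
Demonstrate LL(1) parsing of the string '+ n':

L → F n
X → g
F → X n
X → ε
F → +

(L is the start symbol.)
Stack is shown with the top on the left.

Stack  Input  Action
--------------------
L $    + n $  output L → F n
F n $  + n $  output F → +
+ n $  + n $  match '+'
n $    n $    match 'n'
$      $      accept

The string is accepted.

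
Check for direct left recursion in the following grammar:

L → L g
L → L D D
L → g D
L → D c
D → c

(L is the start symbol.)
Direct left recursion occurs when N → N α for some non-terminal N (the right-hand side begins with the left-hand side itself).

L → L g: LEFT RECURSIVE (starts with L)
L → L D D: LEFT RECURSIVE (starts with L)
L → g D: starts with g
L → D c: starts with D
D → c: starts with c

The grammar has direct left recursion on: L.

Answer: Yes, L is left-recursive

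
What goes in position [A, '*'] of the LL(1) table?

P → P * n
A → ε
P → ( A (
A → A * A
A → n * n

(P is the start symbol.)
A → ε, A → A * A

To find M[A, '*'], we find productions for A where '*' is in the predict set (PREDICT(N → α) = (FIRST(α) \ {ε}) ∪ (FOLLOW(N) if α ⇒* ε)).

Relevant sets:
  FIRST(A) = { '*', 'n', ε }
  FOLLOW(A) = { '(', '*' }

A → ε: PREDICT = { '(', '*' }
  '*' is in predict set, so this production goes in M[A, '*']
A → A * A: PREDICT = { '*', 'n' }
  '*' is in predict set, so this production goes in M[A, '*']
A → n * n: PREDICT = { 'n' }

M[A, '*'] = A → ε, A → A * A  (a multiply-defined cell — the grammar is not LL(1))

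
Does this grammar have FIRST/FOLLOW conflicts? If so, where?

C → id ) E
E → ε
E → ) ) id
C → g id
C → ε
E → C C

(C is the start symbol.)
A FIRST/FOLLOW conflict occurs when a non-terminal N has a nullable alternative N → β (β ⇒* ε) and another alternative N → α with FIRST(α) ∩ FOLLOW(N) ≠ ∅: on such a lookahead the parser cannot decide between expanding α and letting N vanish via β.

Nullable non-terminals: C, E.
FIRST sets used below: FIRST(C) = { 'g', 'id', ε }

C: nullable alternative(s) C → ε; FOLLOW(C) = { $, 'g', 'id' }
  C → id ) E: FIRST \ {ε} = { 'id' } — overlaps FOLLOW(C) on { 'id' }: CONFLICT
  C → g id: FIRST \ {ε} = { 'g' } — overlaps FOLLOW(C) on { 'g' }: CONFLICT
  C → ε: FIRST \ {ε} = { } — this is the only nullable alternative, skip

E: nullable alternative(s) E → ε, E → C C; FOLLOW(E) = { $, 'g', 'id' }
  E → ε: FIRST \ {ε} = { } — disjoint from FOLLOW(E)
  E → ) ) id: FIRST \ {ε} = { ')' } — disjoint from FOLLOW(E)
  E → C C: FIRST \ {ε} = { 'g', 'id' } — overlaps FOLLOW(E) on { 'g', 'id' }: CONFLICT

So the grammar has 3 FIRST/FOLLOW conflicts (marked CONFLICT above).

Answer: Yes. C → id ')' E with FOLLOW(C) on { 'id' }; C → g id with FOLLOW(C) on { 'g' }; E → C C with FOLLOW(E) on { 'g', 'id' }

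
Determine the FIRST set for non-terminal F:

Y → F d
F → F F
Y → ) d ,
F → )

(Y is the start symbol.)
To compute FIRST(F), examine every production with F on the left-hand side, reading each right-hand side left to right until a non-nullable symbol is reached.

From F → F F:
  - F is the symbol being defined: contributes nothing new
    F is not nullable, so stop
From F → ):
  - ')' is a terminal: add ')' and stop

Collecting: FIRST(F) = { ')' }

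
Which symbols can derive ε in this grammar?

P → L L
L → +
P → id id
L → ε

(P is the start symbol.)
{ 'L', 'P' }

ε-productions: L → ε
So L is immediately nullable.
P → L L: every symbol on the right is nullable, so P is nullable too.
Every non-terminal is now nullable.
Nullable = { 'L', 'P' }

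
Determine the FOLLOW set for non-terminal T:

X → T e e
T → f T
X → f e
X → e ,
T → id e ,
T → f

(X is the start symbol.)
To compute FOLLOW(T), find every occurrence of T on a right-hand side N → α T β: add FIRST(β) \ {ε}, and if β is empty or nullable also add FOLLOW(N). Iterate to a fixed point.

In X → T e e: T is followed by e e, add FIRST(e e) \ {ε} = { 'e' }
In T → f T: T is at the end; this adds FOLLOW(T) to itself — nothing new

Taking the union: FOLLOW(T) = { 'e' }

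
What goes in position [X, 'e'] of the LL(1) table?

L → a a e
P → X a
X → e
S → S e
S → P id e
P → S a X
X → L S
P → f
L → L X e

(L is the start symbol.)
To find M[X, 'e'], we find productions for X where 'e' is in the predict set (PREDICT(N → α) = (FIRST(α) \ {ε}) ∪ (FOLLOW(N) if α ⇒* ε)).

Relevant sets:
  FIRST(L) = { 'a' }

X → e: PREDICT = { 'e' }
  'e' is in predict set, so this production goes in M[X, 'e']
X → L S: PREDICT = { 'a' }

M[X, 'e'] = X → e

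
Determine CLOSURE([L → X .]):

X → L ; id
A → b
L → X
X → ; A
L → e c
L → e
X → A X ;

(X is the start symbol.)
To compute CLOSURE, for each item [A → α.Bβ] where B is a non-terminal, add [B → .γ] for all productions B → γ; repeat for the newly added items until nothing changes.

Start with: [L → X .]
The dot is at the end, so nothing is added.

CLOSURE = { [L → X .] }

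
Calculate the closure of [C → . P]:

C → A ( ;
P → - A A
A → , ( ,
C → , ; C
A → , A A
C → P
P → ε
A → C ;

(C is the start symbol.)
{ [C → . P], [P → . - A A], [P → .] }

To compute CLOSURE, for each item [A → α.Bβ] where B is a non-terminal, add [B → .γ] for all productions B → γ; repeat for the newly added items until nothing changes.

Start with: [C → . P]
  [C → . P] has the dot before P: add [P → . - A A], [P → .]
No further items can be added.

CLOSURE = { [C → . P], [P → . - A A], [P → .] }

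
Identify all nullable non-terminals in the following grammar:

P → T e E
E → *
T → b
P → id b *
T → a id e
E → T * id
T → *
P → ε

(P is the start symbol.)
{ 'P' }

A non-terminal is nullable if it can derive ε (the empty string): either it has an ε-production, or it has a production whose right-hand side consists entirely of nullable non-terminals.

ε-productions: P → ε
So P is immediately nullable.
No further non-terminal can be added: every production for the remaining non-terminals contains a terminal or a non-nullable non-terminal.
Nullable = { 'P' }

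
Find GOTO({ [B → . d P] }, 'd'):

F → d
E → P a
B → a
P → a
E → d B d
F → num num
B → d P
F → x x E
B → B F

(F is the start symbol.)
GOTO(I, 'd') = CLOSURE({ [A → αX.β] : [A → α.Xβ] ∈ I, X = 'd' })

Items with dot before 'd', with the dot advanced:
  [B → . d P] → [B → d . P]
Closure of the advanced items:
  [B → d . P] has the dot before P: add [P → . a]

GOTO = { [B → d . P], [P → . a] }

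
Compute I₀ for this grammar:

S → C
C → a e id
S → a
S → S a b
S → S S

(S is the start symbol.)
First, augment the grammar with S' → S
I₀ = CLOSURE({ [S' → . S] }):
  [S' → . S] has the dot before S: add [S → . C], [S → . a], [S → . S a b], [S → . S S]
  [S → . C] has the dot before C: add [C → . a e id]
No further items can be added.

I₀ = { [C → . a e id], [S → . C], [S → . S S], [S → . S a b], [S → . a], [S' → . S] }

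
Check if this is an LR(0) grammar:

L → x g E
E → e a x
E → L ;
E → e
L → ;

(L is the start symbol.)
A grammar is LR(0) if no state in the canonical LR(0) collection has:
  - both a shift item (dot before a terminal) and a complete item (shift-reduce conflict), or
  - two or more complete items (reduce-reduce conflict; the accept item [L' → L .] counts as a complete item here).

Augment with L' → L and build the canonical LR(0) collection (I0 = CLOSURE({[L' → . L]}), then GOTO on every symbol after a dot until no new states appear). It has 11 states:
  I0: { [L → . ;], [L → . x g E], [L' → . L] }  — shift
  I1: { [L → ; .] }  — reduce
  I2: { [L' → L .] }  — accept
  I3: { [L → x . g E] }  — shift
  I4: { [E → . L ;], [E → . e a x], [E → . e], [L → . ;], [L → . x g E], [L → x g . E] }  — shift
  I5: { [L → x g E .] }  — reduce
  I6: { [E → L . ;] }  — shift
  I7: { [E → e . a x], [E → e .] }  — shift, reduce
  I8: { [E → e a . x] }  — shift
  I9: { [E → e a x .] }  — reduce
  I10: { [E → L ; .] }  — reduce

Conflict in state I7:
  Shift-reduce conflict between [E → e .] and [E → e . a x]
So the grammar is NOT LR(0).

Answer: No. Shift-reduce conflict between [E → e .] and [E → e . a x]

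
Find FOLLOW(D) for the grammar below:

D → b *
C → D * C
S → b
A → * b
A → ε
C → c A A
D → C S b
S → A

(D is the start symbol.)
To compute FOLLOW(D), find every occurrence of D on a right-hand side N → α D β: add FIRST(β) \ {ε}, and if β is empty or nullable also add FOLLOW(N). Iterate to a fixed point.

D is the start symbol, so $ ∈ FOLLOW(D).
In C → D * C: D is followed by '*' C, add FIRST('*' C) \ {ε} = { '*' }

Taking the union: FOLLOW(D) = { $, '*' }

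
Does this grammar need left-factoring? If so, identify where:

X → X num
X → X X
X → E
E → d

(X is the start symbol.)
Left-factoring is needed when two productions for the same non-terminal
share a common prefix on the right-hand side.

Productions for X:
  X → X num
  X → X X
  X → E

Found common prefix 'X' in productions for X

Answer: Yes, X has productions with common prefix 'X'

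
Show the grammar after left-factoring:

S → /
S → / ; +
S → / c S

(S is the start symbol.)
S → / S'
S' → ε
S' → ; +
S' → c S

Left-factoring transforms A → αβ₁ | αβ₂ into A → αA' and A' → β₁ | β₂
(α is the longest common prefix among the alternatives). Repeat until
no nonterminal has two alternatives with a common prefix.

Round 1: S has alternatives sharing prefix '/'. Introduce S': S → / S'
  Add: S' → ε
  Add: S' → ; +
  Add: S' → c S

No remaining common prefixes — done.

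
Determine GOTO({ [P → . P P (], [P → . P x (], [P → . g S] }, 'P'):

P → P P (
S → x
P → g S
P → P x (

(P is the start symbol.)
GOTO(I, 'P') = CLOSURE({ [A → αX.β] : [A → α.Xβ] ∈ I, X = 'P' })

Items with dot before 'P', with the dot advanced:
  [P → . P P (] → [P → P . P (]
  [P → . P x (] → [P → P . x (]
Closure of the advanced items:
  [P → P . P (] has the dot before P: add [P → . P P (], [P → . g S], [P → . P x (]

GOTO = { [P → . P P (], [P → . P x (], [P → . g S], [P → P . P (], [P → P . x (] }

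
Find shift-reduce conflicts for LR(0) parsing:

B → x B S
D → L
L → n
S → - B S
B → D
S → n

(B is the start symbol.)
No shift-reduce conflicts

Augment with B' → B and build the canonical LR(0) collection (I0 = CLOSURE({[B' → . B]}), then GOTO on every symbol after a dot until no new states appear). It has 12 states:
  I0: { [B → . D], [B → . x B S], [B' → . B], [D → . L], [L → . n] }  — shift
  I1: { [B' → B .] }  — accept
  I2: { [B → D .] }  — reduce
  I3: { [D → L .] }  — reduce
  I4: { [L → n .] }  — reduce
  I5: { [B → . D], [B → . x B S], [B → x . B S], [D → . L], [L → . n] }  — shift
  I6: { [B → x B . S], [S → . - B S], [S → . n] }  — shift
  I7: { [B → . D], [B → . x B S], [D → . L], [L → . n], [S → - . B S] }  — shift
  I8: { [B → x B S .] }  — reduce
  I9: { [S → n .] }  — reduce
  I10: { [S → - B . S], [S → . - B S], [S → . n] }  — shift
  I11: { [S → - B S .] }  — reduce

No state contains both a complete item and a shift item.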